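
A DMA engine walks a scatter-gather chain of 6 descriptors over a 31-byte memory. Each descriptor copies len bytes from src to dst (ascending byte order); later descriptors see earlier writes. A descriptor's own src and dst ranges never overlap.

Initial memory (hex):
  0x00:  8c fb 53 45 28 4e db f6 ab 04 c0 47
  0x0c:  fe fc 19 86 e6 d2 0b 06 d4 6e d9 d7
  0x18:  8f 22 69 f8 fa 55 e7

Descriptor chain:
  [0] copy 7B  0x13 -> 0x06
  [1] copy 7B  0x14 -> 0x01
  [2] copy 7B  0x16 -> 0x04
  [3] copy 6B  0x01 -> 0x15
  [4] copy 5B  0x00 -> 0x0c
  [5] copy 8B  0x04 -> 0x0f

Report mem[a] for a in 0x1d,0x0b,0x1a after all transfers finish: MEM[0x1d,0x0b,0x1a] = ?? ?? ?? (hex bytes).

MEM[0x1d,0x0b,0x1a] = 55 8f 8f

#0 dst[0x06+7] := {0x06,0xd4,0x6e,0xd9,0xd7,0x8f,0x22}
#1 dst[0x01+7] := {0xd4,0x6e,0xd9,0xd7,0x8f,0x22,0x69}
#2 dst[0x04+7] := {0xd9,0xd7,0x8f,0x22,0x69,0xf8,0xfa}
#3 dst[0x15+6] := {0xd4,0x6e,0xd9,0xd9,0xd7,0x8f}
#4 dst[0x0c+5] := {0x8c,0xd4,0x6e,0xd9,0xd9}
#5 dst[0x0f+8] := {0xd9,0xd7,0x8f,0x22,0x69,0xf8,0xfa,0x8f}
query mem[0x1d]=0x55, mem[0x0b]=0x8f, mem[0x1a]=0x8f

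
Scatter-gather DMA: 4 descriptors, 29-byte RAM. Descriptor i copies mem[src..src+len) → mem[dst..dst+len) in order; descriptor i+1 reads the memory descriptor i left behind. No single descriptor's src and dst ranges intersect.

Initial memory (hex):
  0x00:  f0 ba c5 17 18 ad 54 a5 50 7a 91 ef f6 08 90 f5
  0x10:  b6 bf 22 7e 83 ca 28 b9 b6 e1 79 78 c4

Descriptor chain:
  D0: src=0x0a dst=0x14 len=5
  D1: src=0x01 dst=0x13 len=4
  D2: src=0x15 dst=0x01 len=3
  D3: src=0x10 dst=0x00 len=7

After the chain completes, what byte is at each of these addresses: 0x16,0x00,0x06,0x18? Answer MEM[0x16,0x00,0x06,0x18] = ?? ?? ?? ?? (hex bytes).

MEM[0x16,0x00,0x06,0x18] = 18 b6 18 90

[0] 0x0a->0x14 len=5 : 91 ef f6 08 90
[1] 0x01->0x13 len=4 : ba c5 17 18
[2] 0x15->0x01 len=3 : 17 18 08
[3] 0x10->0x00 len=7 : b6 bf 22 ba c5 17 18
query mem[0x16]=0x18, mem[0x00]=0xb6, mem[0x06]=0x18, mem[0x18]=0x90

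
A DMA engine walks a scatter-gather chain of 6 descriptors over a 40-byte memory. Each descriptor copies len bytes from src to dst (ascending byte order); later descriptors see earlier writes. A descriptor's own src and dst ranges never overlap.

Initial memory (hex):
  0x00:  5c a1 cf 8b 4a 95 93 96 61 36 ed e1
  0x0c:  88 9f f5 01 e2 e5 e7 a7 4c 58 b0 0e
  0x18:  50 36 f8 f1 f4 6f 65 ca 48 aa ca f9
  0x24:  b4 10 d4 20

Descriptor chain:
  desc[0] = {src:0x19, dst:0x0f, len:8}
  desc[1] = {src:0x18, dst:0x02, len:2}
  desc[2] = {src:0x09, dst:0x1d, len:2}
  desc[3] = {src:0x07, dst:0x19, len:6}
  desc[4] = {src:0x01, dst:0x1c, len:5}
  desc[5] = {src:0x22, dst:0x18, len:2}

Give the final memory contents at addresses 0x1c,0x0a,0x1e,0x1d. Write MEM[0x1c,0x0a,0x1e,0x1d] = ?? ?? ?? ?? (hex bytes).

MEM[0x1c,0x0a,0x1e,0x1d] = a1 ed 36 50

D0: mem[0x0f..0x16] <- [36 f8 f1 f4 6f 65 ca 48]
D1: mem[0x02..0x03] <- [50 36]
D2: mem[0x1d..0x1e] <- [36 ed]
D3: mem[0x19..0x1e] <- [96 61 36 ed e1 88]
D4: mem[0x1c..0x20] <- [a1 50 36 4a 95]
D5: mem[0x18..0x19] <- [ca f9]
query mem[0x1c]=0xa1, mem[0x0a]=0xed, mem[0x1e]=0x36, mem[0x1d]=0x50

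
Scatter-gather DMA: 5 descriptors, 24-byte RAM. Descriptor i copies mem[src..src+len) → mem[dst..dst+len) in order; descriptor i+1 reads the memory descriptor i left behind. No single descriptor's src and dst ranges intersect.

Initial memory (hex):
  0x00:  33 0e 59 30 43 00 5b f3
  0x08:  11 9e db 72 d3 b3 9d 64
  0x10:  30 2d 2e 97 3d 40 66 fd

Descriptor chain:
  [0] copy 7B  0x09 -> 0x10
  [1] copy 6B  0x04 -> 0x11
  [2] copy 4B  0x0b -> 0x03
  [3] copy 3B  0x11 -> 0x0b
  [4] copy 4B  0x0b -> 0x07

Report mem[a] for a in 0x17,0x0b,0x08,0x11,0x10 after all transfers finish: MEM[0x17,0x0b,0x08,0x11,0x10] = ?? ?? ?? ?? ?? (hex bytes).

MEM[0x17,0x0b,0x08,0x11,0x10] = fd 43 00 43 9e

  after D0: wrote 7B at 0x10 = 9edb72d3b39d64
  after D1: wrote 6B at 0x11 = 43005bf3119e
  after D2: wrote 4B at 0x03 = 72d3b39d
  after D3: wrote 3B at 0x0b = 43005b
  after D4: wrote 4B at 0x07 = 43005b9d
query mem[0x17]=0xfd, mem[0x0b]=0x43, mem[0x08]=0x00, mem[0x11]=0x43, mem[0x10]=0x9e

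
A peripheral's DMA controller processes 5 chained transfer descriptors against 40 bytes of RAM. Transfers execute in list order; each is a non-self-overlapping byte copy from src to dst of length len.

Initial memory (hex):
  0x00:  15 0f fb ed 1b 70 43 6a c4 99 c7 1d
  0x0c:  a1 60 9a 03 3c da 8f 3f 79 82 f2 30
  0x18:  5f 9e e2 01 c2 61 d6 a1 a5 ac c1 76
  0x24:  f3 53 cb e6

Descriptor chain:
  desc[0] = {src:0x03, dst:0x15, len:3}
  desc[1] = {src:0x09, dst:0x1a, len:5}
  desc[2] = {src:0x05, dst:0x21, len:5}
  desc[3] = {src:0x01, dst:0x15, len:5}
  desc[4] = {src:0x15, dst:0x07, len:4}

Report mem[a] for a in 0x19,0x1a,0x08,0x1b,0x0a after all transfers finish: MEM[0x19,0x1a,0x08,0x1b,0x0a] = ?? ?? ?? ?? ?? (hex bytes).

[0] 0x03->0x15 len=3 : ed 1b 70
[1] 0x09->0x1a len=5 : 99 c7 1d a1 60
[2] 0x05->0x21 len=5 : 70 43 6a c4 99
[3] 0x01->0x15 len=5 : 0f fb ed 1b 70
[4] 0x15->0x07 len=4 : 0f fb ed 1b
query mem[0x19]=0x70, mem[0x1a]=0x99, mem[0x08]=0xfb, mem[0x1b]=0xc7, mem[0x0a]=0x1b

MEM[0x19,0x1a,0x08,0x1b,0x0a] = 70 99 fb c7 1b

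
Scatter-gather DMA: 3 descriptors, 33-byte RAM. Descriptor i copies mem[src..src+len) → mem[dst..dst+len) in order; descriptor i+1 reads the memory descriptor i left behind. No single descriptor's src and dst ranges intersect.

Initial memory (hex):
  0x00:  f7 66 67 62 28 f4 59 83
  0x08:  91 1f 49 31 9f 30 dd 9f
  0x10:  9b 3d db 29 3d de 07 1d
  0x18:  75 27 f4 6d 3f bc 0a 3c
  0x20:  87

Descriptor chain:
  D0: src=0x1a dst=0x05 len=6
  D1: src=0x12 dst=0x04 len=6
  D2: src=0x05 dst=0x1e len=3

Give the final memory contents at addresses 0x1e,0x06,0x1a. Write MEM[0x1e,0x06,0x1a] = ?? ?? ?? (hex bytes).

MEM[0x1e,0x06,0x1a] = 29 3d f4

[0] 0x1a->0x05 len=6 : f4 6d 3f bc 0a 3c
[1] 0x12->0x04 len=6 : db 29 3d de 07 1d
[2] 0x05->0x1e len=3 : 29 3d de
query mem[0x1e]=0x29, mem[0x06]=0x3d, mem[0x1a]=0xf4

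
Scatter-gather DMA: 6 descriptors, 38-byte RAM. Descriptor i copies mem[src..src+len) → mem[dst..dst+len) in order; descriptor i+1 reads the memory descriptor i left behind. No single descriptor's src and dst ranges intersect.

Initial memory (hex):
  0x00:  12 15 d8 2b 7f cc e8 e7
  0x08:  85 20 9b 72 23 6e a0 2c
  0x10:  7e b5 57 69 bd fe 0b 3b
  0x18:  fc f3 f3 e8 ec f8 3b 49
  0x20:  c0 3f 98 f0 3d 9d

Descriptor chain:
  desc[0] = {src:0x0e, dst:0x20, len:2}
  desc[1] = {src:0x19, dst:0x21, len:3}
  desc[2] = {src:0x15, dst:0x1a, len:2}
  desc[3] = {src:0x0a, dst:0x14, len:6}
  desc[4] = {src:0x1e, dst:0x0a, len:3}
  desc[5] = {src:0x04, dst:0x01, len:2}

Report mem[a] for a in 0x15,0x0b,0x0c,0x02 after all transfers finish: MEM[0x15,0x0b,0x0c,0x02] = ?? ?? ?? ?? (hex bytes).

D0: mem[0x20..0x21] <- [a0 2c]
D1: mem[0x21..0x23] <- [f3 f3 e8]
D2: mem[0x1a..0x1b] <- [fe 0b]
D3: mem[0x14..0x19] <- [9b 72 23 6e a0 2c]
D4: mem[0x0a..0x0c] <- [3b 49 a0]
D5: mem[0x01..0x02] <- [7f cc]
query mem[0x15]=0x72, mem[0x0b]=0x49, mem[0x0c]=0xa0, mem[0x02]=0xcc

MEM[0x15,0x0b,0x0c,0x02] = 72 49 a0 cc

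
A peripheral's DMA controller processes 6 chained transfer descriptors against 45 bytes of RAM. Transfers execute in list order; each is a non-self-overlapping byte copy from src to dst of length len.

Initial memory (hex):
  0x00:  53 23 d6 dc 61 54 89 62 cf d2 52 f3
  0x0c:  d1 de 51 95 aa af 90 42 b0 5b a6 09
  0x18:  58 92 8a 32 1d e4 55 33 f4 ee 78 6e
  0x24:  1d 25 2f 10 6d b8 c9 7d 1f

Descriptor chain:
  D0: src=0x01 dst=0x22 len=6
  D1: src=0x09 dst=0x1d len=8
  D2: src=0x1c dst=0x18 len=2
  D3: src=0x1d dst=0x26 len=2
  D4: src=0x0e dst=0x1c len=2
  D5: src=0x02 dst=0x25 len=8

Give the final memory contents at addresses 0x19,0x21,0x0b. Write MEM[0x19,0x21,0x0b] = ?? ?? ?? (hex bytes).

D0: mem[0x22..0x27] <- [23 d6 dc 61 54 89]
D1: mem[0x1d..0x24] <- [d2 52 f3 d1 de 51 95 aa]
D2: mem[0x18..0x19] <- [1d d2]
D3: mem[0x26..0x27] <- [d2 52]
D4: mem[0x1c..0x1d] <- [51 95]
D5: mem[0x25..0x2c] <- [d6 dc 61 54 89 62 cf d2]
query mem[0x19]=0xd2, mem[0x21]=0xde, mem[0x0b]=0xf3

MEM[0x19,0x21,0x0b] = d2 de f3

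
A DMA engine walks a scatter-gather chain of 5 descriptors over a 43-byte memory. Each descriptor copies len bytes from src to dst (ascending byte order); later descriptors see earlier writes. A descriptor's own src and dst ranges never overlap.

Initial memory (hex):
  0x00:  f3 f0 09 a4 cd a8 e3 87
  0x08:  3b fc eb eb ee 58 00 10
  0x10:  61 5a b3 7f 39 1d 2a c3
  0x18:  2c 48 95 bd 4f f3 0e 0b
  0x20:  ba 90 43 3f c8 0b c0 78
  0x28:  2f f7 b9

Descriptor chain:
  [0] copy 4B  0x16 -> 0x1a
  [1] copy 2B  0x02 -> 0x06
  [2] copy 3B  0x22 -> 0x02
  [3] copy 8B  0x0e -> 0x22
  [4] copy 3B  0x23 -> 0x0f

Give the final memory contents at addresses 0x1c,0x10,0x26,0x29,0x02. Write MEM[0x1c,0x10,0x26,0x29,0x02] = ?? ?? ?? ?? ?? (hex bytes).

  after D0: wrote 4B at 0x1a = 2ac32c48
  after D1: wrote 2B at 0x06 = 09a4
  after D2: wrote 3B at 0x02 = 433fc8
  after D3: wrote 8B at 0x22 = 0010615ab37f391d
  after D4: wrote 3B at 0x0f = 10615a
query mem[0x1c]=0x2c, mem[0x10]=0x61, mem[0x26]=0xb3, mem[0x29]=0x1d, mem[0x02]=0x43

MEM[0x1c,0x10,0x26,0x29,0x02] = 2c 61 b3 1d 43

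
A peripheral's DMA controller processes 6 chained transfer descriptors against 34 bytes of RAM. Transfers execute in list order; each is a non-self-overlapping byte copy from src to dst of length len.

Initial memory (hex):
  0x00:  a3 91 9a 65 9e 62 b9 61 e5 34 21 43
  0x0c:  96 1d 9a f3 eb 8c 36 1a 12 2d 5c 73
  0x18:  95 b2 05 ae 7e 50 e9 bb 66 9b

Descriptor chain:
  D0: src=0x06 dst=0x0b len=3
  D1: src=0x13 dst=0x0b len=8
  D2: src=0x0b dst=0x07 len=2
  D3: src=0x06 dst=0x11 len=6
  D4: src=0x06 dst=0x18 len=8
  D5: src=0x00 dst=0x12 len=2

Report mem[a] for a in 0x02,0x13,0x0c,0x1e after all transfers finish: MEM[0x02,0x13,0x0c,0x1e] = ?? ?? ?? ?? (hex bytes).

  after D0: wrote 3B at 0x0b = b961e5
  after D1: wrote 8B at 0x0b = 1a122d5c7395b205
  after D2: wrote 2B at 0x07 = 1a12
  after D3: wrote 6B at 0x11 = b91a1234211a
  after D4: wrote 8B at 0x18 = b91a1234211a122d
  after D5: wrote 2B at 0x12 = a391
query mem[0x02]=0x9a, mem[0x13]=0x91, mem[0x0c]=0x12, mem[0x1e]=0x12

MEM[0x02,0x13,0x0c,0x1e] = 9a 91 12 12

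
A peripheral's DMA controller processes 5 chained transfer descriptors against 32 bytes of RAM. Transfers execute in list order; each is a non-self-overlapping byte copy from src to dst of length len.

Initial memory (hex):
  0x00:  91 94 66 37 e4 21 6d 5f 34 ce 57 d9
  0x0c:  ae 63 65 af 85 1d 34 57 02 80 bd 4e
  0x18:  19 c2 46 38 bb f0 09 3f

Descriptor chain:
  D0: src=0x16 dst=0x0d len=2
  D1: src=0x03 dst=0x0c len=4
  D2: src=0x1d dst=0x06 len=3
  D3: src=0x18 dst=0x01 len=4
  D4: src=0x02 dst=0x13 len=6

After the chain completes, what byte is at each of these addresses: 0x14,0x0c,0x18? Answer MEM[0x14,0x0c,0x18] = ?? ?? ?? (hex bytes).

MEM[0x14,0x0c,0x18] = 46 37 09

D0: mem[0x0d..0x0e] <- [bd 4e]
D1: mem[0x0c..0x0f] <- [37 e4 21 6d]
D2: mem[0x06..0x08] <- [f0 09 3f]
D3: mem[0x01..0x04] <- [19 c2 46 38]
D4: mem[0x13..0x18] <- [c2 46 38 21 f0 09]
query mem[0x14]=0x46, mem[0x0c]=0x37, mem[0x18]=0x09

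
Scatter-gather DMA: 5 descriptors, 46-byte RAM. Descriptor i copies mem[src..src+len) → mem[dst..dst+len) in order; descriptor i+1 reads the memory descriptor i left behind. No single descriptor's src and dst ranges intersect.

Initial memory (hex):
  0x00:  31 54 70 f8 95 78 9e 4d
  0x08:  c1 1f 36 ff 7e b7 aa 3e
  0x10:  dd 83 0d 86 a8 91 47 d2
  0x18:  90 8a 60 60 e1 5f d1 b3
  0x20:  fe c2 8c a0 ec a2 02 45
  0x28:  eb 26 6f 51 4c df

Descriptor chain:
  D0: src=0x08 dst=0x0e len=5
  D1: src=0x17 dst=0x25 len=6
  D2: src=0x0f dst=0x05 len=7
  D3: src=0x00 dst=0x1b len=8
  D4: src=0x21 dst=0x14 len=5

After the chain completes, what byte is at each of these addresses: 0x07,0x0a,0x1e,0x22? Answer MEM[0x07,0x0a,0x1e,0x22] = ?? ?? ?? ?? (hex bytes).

MEM[0x07,0x0a,0x1e,0x22] = ff a8 f8 ff

  after D0: wrote 5B at 0x0e = c11f36ff7e
  after D1: wrote 6B at 0x25 = d2908a6060e1
  after D2: wrote 7B at 0x05 = 1f36ff7e86a891
  after D3: wrote 8B at 0x1b = 315470f8951f36ff
  after D4: wrote 5B at 0x14 = 36ffa0ecd2
query mem[0x07]=0xff, mem[0x0a]=0xa8, mem[0x1e]=0xf8, mem[0x22]=0xff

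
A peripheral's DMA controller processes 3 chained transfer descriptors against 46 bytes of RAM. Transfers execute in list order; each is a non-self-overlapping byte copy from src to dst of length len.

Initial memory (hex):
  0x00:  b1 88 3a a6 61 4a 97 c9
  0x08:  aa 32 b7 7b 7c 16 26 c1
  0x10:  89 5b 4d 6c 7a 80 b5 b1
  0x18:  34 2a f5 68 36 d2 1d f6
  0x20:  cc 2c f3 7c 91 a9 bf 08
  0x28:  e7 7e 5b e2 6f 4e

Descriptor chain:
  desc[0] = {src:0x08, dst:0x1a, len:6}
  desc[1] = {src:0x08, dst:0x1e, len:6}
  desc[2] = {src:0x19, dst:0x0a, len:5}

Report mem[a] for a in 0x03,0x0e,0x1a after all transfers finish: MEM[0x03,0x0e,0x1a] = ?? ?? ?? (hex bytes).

MEM[0x03,0x0e,0x1a] = a6 7b aa

[0] 0x08->0x1a len=6 : aa 32 b7 7b 7c 16
[1] 0x08->0x1e len=6 : aa 32 b7 7b 7c 16
[2] 0x19->0x0a len=5 : 2a aa 32 b7 7b
query mem[0x03]=0xa6, mem[0x0e]=0x7b, mem[0x1a]=0xaa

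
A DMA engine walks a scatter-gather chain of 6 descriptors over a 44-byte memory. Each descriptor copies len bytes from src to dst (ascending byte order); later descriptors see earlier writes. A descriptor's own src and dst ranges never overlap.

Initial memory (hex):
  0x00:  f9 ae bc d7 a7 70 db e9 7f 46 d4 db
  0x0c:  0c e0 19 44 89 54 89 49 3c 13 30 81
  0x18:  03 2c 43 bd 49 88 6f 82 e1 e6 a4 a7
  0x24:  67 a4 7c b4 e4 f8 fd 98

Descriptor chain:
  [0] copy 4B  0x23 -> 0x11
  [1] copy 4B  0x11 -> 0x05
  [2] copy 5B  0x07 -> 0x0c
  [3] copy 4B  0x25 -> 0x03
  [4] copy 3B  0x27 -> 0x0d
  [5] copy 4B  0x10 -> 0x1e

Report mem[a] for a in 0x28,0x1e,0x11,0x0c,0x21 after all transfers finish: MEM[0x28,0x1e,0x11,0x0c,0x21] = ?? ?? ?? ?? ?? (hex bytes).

MEM[0x28,0x1e,0x11,0x0c,0x21] = e4 db a7 a4 a4

D0: mem[0x11..0x14] <- [a7 67 a4 7c]
D1: mem[0x05..0x08] <- [a7 67 a4 7c]
D2: mem[0x0c..0x10] <- [a4 7c 46 d4 db]
D3: mem[0x03..0x06] <- [a4 7c b4 e4]
D4: mem[0x0d..0x0f] <- [b4 e4 f8]
D5: mem[0x1e..0x21] <- [db a7 67 a4]
query mem[0x28]=0xe4, mem[0x1e]=0xdb, mem[0x11]=0xa7, mem[0x0c]=0xa4, mem[0x21]=0xa4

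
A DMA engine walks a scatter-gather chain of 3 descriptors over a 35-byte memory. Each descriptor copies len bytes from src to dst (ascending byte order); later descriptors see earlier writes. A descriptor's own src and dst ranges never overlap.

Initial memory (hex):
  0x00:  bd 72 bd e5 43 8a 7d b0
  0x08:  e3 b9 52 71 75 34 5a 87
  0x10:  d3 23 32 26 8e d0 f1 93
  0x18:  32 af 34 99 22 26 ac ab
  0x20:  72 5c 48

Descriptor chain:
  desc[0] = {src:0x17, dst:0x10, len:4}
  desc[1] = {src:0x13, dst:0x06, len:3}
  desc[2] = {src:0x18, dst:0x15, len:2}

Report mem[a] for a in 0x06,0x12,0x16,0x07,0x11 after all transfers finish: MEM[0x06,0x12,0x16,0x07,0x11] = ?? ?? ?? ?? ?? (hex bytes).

D0: mem[0x10..0x13] <- [93 32 af 34]
D1: mem[0x06..0x08] <- [34 8e d0]
D2: mem[0x15..0x16] <- [32 af]
query mem[0x06]=0x34, mem[0x12]=0xaf, mem[0x16]=0xaf, mem[0x07]=0x8e, mem[0x11]=0x32

MEM[0x06,0x12,0x16,0x07,0x11] = 34 af af 8e 32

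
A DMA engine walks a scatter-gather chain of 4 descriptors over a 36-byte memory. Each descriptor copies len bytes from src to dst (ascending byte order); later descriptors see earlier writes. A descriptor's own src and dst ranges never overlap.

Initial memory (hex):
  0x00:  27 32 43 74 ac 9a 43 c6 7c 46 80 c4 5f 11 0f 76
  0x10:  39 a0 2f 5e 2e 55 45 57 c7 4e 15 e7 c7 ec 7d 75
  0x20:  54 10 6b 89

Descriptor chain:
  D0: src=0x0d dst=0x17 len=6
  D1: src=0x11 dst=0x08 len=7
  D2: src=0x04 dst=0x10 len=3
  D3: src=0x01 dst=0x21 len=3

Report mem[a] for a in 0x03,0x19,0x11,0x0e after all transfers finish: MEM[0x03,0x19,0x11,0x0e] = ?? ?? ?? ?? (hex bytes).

[0] 0x0d->0x17 len=6 : 11 0f 76 39 a0 2f
[1] 0x11->0x08 len=7 : a0 2f 5e 2e 55 45 11
[2] 0x04->0x10 len=3 : ac 9a 43
[3] 0x01->0x21 len=3 : 32 43 74
query mem[0x03]=0x74, mem[0x19]=0x76, mem[0x11]=0x9a, mem[0x0e]=0x11

MEM[0x03,0x19,0x11,0x0e] = 74 76 9a 11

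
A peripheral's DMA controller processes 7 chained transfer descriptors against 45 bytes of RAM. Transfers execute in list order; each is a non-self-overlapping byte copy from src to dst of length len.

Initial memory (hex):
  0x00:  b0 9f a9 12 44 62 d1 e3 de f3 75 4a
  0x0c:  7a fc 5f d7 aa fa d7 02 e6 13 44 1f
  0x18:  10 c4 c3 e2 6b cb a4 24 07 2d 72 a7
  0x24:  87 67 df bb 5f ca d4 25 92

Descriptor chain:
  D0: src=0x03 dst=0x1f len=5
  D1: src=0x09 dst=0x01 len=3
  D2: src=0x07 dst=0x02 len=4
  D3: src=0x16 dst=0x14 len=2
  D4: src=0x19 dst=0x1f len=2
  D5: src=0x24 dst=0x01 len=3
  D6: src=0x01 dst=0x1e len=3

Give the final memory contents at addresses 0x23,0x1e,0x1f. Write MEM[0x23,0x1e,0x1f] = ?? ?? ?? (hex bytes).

MEM[0x23,0x1e,0x1f] = e3 87 67

D0: mem[0x1f..0x23] <- [12 44 62 d1 e3]
D1: mem[0x01..0x03] <- [f3 75 4a]
D2: mem[0x02..0x05] <- [e3 de f3 75]
D3: mem[0x14..0x15] <- [44 1f]
D4: mem[0x1f..0x20] <- [c4 c3]
D5: mem[0x01..0x03] <- [87 67 df]
D6: mem[0x1e..0x20] <- [87 67 df]
query mem[0x23]=0xe3, mem[0x1e]=0x87, mem[0x1f]=0x67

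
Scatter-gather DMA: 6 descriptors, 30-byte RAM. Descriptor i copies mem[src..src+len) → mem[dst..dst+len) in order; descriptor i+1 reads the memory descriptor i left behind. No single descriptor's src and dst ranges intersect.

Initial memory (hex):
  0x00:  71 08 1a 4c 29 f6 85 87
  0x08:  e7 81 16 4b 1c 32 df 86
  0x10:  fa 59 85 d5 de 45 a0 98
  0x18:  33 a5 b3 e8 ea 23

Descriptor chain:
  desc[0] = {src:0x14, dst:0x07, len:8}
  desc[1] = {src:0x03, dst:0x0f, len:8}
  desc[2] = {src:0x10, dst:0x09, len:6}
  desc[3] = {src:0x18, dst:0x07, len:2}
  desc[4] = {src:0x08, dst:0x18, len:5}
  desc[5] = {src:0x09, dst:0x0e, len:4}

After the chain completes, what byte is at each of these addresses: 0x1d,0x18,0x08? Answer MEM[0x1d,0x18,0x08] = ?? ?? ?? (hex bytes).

D0: mem[0x07..0x0e] <- [de 45 a0 98 33 a5 b3 e8]
D1: mem[0x0f..0x16] <- [4c 29 f6 85 de 45 a0 98]
D2: mem[0x09..0x0e] <- [29 f6 85 de 45 a0]
D3: mem[0x07..0x08] <- [33 a5]
D4: mem[0x18..0x1c] <- [a5 29 f6 85 de]
D5: mem[0x0e..0x11] <- [29 f6 85 de]
query mem[0x1d]=0x23, mem[0x18]=0xa5, mem[0x08]=0xa5

MEM[0x1d,0x18,0x08] = 23 a5 a5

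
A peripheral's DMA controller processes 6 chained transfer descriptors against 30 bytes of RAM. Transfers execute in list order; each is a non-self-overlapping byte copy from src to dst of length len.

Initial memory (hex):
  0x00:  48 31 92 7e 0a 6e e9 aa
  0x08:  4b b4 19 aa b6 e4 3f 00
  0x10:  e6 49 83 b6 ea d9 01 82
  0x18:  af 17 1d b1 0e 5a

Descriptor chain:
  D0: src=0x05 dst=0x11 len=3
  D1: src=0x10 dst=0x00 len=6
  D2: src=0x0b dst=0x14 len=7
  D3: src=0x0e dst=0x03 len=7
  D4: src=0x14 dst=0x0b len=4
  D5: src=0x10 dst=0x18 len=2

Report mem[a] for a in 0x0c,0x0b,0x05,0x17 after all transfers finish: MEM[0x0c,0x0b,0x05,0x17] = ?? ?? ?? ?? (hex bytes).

MEM[0x0c,0x0b,0x05,0x17] = b6 aa e6 3f

[0] 0x05->0x11 len=3 : 6e e9 aa
[1] 0x10->0x00 len=6 : e6 6e e9 aa ea d9
[2] 0x0b->0x14 len=7 : aa b6 e4 3f 00 e6 6e
[3] 0x0e->0x03 len=7 : 3f 00 e6 6e e9 aa aa
[4] 0x14->0x0b len=4 : aa b6 e4 3f
[5] 0x10->0x18 len=2 : e6 6e
query mem[0x0c]=0xb6, mem[0x0b]=0xaa, mem[0x05]=0xe6, mem[0x17]=0x3f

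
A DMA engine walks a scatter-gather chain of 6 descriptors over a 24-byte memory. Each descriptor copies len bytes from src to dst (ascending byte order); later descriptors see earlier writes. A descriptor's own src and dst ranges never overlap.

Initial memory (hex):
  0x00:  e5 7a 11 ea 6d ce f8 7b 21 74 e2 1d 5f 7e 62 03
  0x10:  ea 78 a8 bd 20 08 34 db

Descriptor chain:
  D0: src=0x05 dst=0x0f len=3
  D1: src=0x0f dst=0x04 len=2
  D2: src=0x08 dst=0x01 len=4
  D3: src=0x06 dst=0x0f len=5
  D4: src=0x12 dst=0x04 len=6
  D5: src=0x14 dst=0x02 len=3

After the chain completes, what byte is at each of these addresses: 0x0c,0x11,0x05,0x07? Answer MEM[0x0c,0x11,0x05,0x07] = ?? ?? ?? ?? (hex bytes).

MEM[0x0c,0x11,0x05,0x07] = 5f 21 e2 08

[0] 0x05->0x0f len=3 : ce f8 7b
[1] 0x0f->0x04 len=2 : ce f8
[2] 0x08->0x01 len=4 : 21 74 e2 1d
[3] 0x06->0x0f len=5 : f8 7b 21 74 e2
[4] 0x12->0x04 len=6 : 74 e2 20 08 34 db
[5] 0x14->0x02 len=3 : 20 08 34
query mem[0x0c]=0x5f, mem[0x11]=0x21, mem[0x05]=0xe2, mem[0x07]=0x08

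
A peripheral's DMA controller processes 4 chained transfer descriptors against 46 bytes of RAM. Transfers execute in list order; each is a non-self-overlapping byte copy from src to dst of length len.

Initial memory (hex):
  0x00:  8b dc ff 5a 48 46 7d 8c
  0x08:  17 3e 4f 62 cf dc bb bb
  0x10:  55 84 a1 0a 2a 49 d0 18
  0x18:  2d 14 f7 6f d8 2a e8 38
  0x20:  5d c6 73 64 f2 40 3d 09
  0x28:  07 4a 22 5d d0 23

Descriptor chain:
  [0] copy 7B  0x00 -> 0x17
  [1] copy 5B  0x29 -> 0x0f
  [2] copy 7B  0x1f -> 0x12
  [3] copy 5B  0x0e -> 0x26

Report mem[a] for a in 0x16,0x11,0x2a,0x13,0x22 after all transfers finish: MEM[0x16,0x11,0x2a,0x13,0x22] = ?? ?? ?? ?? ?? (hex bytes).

  after D0: wrote 7B at 0x17 = 8bdcff5a48467d
  after D1: wrote 5B at 0x0f = 4a225dd023
  after D2: wrote 7B at 0x12 = 385dc67364f240
  after D3: wrote 5B at 0x26 = bb4a225d38
query mem[0x16]=0x64, mem[0x11]=0x5d, mem[0x2a]=0x38, mem[0x13]=0x5d, mem[0x22]=0x73

MEM[0x16,0x11,0x2a,0x13,0x22] = 64 5d 38 5d 73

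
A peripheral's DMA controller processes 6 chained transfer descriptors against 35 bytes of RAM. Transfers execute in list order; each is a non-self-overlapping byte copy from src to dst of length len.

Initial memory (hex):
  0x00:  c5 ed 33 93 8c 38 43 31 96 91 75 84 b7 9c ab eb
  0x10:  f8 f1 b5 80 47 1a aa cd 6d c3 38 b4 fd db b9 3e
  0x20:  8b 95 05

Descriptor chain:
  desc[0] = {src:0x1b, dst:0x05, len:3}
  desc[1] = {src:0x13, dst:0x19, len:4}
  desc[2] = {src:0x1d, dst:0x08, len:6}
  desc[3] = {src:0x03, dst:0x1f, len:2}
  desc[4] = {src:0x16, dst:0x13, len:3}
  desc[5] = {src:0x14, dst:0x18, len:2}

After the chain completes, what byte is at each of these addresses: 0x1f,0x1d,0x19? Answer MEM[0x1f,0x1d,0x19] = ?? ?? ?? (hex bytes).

MEM[0x1f,0x1d,0x19] = 93 db 6d

  after D0: wrote 3B at 0x05 = b4fddb
  after D1: wrote 4B at 0x19 = 80471aaa
  after D2: wrote 6B at 0x08 = dbb93e8b9505
  after D3: wrote 2B at 0x1f = 938c
  after D4: wrote 3B at 0x13 = aacd6d
  after D5: wrote 2B at 0x18 = cd6d
query mem[0x1f]=0x93, mem[0x1d]=0xdb, mem[0x19]=0x6d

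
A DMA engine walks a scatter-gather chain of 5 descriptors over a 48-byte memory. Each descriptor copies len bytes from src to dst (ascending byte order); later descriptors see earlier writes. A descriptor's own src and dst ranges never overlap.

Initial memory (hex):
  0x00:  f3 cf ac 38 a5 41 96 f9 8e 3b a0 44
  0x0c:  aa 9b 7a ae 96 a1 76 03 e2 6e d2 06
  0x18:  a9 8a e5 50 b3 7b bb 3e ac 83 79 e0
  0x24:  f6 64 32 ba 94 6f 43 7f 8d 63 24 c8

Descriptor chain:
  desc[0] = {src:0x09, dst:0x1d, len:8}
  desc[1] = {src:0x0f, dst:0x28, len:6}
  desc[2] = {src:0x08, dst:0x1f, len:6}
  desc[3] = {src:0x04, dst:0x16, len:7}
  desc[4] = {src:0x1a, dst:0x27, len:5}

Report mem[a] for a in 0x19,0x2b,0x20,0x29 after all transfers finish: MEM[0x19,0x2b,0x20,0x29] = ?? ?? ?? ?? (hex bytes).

MEM[0x19,0x2b,0x20,0x29] = f9 a0 3b a0

D0: mem[0x1d..0x24] <- [3b a0 44 aa 9b 7a ae 96]
D1: mem[0x28..0x2d] <- [ae 96 a1 76 03 e2]
D2: mem[0x1f..0x24] <- [8e 3b a0 44 aa 9b]
D3: mem[0x16..0x1c] <- [a5 41 96 f9 8e 3b a0]
D4: mem[0x27..0x2b] <- [8e 3b a0 3b a0]
query mem[0x19]=0xf9, mem[0x2b]=0xa0, mem[0x20]=0x3b, mem[0x29]=0xa0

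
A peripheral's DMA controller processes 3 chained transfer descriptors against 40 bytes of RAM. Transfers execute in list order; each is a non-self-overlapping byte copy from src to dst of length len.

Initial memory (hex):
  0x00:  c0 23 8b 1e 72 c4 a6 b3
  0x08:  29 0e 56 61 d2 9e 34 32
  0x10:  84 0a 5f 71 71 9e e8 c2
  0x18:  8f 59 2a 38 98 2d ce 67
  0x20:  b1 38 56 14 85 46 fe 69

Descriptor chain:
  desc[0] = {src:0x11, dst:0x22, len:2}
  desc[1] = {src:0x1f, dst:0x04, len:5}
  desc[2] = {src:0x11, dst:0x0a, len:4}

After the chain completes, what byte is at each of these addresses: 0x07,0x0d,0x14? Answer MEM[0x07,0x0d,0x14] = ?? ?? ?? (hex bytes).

D0: mem[0x22..0x23] <- [0a 5f]
D1: mem[0x04..0x08] <- [67 b1 38 0a 5f]
D2: mem[0x0a..0x0d] <- [0a 5f 71 71]
query mem[0x07]=0x0a, mem[0x0d]=0x71, mem[0x14]=0x71

MEM[0x07,0x0d,0x14] = 0a 71 71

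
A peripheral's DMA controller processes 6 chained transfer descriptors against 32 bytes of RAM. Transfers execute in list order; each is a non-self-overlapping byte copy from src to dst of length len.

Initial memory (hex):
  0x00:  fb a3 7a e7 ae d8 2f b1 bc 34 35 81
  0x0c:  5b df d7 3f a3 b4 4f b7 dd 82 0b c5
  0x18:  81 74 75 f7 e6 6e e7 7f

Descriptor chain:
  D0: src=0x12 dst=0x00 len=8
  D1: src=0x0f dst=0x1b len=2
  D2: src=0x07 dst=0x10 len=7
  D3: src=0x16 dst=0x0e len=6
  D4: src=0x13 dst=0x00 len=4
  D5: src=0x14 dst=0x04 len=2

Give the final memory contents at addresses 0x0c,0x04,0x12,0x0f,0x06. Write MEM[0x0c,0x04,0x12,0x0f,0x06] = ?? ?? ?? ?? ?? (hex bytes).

MEM[0x0c,0x04,0x12,0x0f,0x06] = 5b 81 75 c5 81

  after D0: wrote 8B at 0x00 = 4fb7dd820bc58174
  after D1: wrote 2B at 0x1b = 3fa3
  after D2: wrote 7B at 0x10 = 74bc3435815bdf
  after D3: wrote 6B at 0x0e = dfc58174753f
  after D4: wrote 4B at 0x00 = 3f815bdf
  after D5: wrote 2B at 0x04 = 815b
query mem[0x0c]=0x5b, mem[0x04]=0x81, mem[0x12]=0x75, mem[0x0f]=0xc5, mem[0x06]=0x81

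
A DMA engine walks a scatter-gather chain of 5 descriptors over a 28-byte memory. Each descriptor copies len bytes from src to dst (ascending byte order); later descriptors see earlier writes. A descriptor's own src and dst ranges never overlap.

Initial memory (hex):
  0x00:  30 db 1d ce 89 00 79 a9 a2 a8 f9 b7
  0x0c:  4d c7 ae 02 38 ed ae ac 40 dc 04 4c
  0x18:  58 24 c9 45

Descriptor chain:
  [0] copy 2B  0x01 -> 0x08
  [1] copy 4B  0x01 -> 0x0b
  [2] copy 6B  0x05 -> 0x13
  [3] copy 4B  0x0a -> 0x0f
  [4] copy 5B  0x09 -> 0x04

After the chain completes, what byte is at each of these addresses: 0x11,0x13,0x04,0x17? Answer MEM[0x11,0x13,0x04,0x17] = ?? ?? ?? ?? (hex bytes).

  after D0: wrote 2B at 0x08 = db1d
  after D1: wrote 4B at 0x0b = db1dce89
  after D2: wrote 6B at 0x13 = 0079a9db1df9
  after D3: wrote 4B at 0x0f = f9db1dce
  after D4: wrote 5B at 0x04 = 1df9db1dce
query mem[0x11]=0x1d, mem[0x13]=0x00, mem[0x04]=0x1d, mem[0x17]=0x1d

MEM[0x11,0x13,0x04,0x17] = 1d 00 1d 1d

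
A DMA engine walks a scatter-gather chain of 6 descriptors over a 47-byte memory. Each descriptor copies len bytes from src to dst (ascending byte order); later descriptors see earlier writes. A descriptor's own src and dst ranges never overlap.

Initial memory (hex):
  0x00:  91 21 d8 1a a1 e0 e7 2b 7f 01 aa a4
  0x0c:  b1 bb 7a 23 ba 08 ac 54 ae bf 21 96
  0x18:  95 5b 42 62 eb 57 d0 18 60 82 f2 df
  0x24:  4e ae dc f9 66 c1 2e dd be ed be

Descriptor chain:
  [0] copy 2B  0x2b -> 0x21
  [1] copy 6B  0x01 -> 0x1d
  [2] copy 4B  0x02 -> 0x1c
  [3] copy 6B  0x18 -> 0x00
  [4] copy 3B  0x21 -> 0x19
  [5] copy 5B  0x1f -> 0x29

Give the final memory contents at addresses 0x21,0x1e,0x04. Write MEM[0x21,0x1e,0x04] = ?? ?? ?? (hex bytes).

MEM[0x21,0x1e,0x04] = e0 a1 d8

#0 dst[0x21+2] := {0xdd,0xbe}
#1 dst[0x1d+6] := {0x21,0xd8,0x1a,0xa1,0xe0,0xe7}
#2 dst[0x1c+4] := {0xd8,0x1a,0xa1,0xe0}
#3 dst[0x00+6] := {0x95,0x5b,0x42,0x62,0xd8,0x1a}
#4 dst[0x19+3] := {0xe0,0xe7,0xdf}
#5 dst[0x29+5] := {0xe0,0xa1,0xe0,0xe7,0xdf}
query mem[0x21]=0xe0, mem[0x1e]=0xa1, mem[0x04]=0xd8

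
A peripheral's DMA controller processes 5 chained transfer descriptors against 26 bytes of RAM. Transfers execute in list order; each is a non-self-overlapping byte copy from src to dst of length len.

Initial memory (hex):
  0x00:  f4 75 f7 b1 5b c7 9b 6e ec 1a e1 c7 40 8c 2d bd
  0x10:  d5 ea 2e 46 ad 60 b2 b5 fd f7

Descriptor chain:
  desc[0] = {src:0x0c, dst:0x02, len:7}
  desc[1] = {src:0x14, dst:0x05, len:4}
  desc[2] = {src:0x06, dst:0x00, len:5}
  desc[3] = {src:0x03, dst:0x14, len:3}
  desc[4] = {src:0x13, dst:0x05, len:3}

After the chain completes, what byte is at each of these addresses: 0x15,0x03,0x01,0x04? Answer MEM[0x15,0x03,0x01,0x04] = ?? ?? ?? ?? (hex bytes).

[0] 0x0c->0x02 len=7 : 40 8c 2d bd d5 ea 2e
[1] 0x14->0x05 len=4 : ad 60 b2 b5
[2] 0x06->0x00 len=5 : 60 b2 b5 1a e1
[3] 0x03->0x14 len=3 : 1a e1 ad
[4] 0x13->0x05 len=3 : 46 1a e1
query mem[0x15]=0xe1, mem[0x03]=0x1a, mem[0x01]=0xb2, mem[0x04]=0xe1

MEM[0x15,0x03,0x01,0x04] = e1 1a b2 e1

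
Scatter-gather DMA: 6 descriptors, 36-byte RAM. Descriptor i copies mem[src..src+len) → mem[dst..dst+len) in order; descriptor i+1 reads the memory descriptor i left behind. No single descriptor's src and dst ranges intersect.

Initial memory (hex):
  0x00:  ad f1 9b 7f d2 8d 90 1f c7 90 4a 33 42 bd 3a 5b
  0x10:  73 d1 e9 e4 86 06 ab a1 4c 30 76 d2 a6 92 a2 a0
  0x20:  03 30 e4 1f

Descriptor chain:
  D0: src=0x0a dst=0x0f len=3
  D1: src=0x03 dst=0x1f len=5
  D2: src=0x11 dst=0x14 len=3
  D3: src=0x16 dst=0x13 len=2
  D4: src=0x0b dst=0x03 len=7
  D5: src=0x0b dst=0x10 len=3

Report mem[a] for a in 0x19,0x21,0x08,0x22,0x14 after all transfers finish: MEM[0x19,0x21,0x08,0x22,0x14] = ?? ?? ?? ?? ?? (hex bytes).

MEM[0x19,0x21,0x08,0x22,0x14] = 30 8d 33 90 a1

#0 dst[0x0f+3] := {0x4a,0x33,0x42}
#1 dst[0x1f+5] := {0x7f,0xd2,0x8d,0x90,0x1f}
#2 dst[0x14+3] := {0x42,0xe9,0xe4}
#3 dst[0x13+2] := {0xe4,0xa1}
#4 dst[0x03+7] := {0x33,0x42,0xbd,0x3a,0x4a,0x33,0x42}
#5 dst[0x10+3] := {0x33,0x42,0xbd}
query mem[0x19]=0x30, mem[0x21]=0x8d, mem[0x08]=0x33, mem[0x22]=0x90, mem[0x14]=0xa1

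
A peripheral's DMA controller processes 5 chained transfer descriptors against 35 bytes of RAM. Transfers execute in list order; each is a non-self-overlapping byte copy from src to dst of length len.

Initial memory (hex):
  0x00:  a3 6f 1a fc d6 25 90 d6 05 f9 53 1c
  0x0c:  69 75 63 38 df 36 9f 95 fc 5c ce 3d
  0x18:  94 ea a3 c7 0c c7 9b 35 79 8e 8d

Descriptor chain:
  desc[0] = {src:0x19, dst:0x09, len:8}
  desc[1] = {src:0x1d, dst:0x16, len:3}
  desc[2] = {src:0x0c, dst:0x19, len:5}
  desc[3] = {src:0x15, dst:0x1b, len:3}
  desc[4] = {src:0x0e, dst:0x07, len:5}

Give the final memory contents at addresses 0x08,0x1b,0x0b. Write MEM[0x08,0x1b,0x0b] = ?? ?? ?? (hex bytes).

  after D0: wrote 8B at 0x09 = eaa3c70cc79b3579
  after D1: wrote 3B at 0x16 = c79b35
  after D2: wrote 5B at 0x19 = 0cc79b3579
  after D3: wrote 3B at 0x1b = 5cc79b
  after D4: wrote 5B at 0x07 = 9b3579369f
query mem[0x08]=0x35, mem[0x1b]=0x5c, mem[0x0b]=0x9f

MEM[0x08,0x1b,0x0b] = 35 5c 9f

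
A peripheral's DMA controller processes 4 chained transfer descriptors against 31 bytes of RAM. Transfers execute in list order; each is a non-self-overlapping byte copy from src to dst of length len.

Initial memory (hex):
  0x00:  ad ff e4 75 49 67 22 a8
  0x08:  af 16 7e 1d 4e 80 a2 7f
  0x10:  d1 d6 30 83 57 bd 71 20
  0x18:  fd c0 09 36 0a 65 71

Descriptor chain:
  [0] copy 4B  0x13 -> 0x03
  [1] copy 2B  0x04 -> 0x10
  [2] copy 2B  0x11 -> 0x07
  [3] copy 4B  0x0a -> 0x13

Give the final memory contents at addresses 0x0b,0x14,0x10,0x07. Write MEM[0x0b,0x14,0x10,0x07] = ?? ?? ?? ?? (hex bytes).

MEM[0x0b,0x14,0x10,0x07] = 1d 1d 57 bd

D0: mem[0x03..0x06] <- [83 57 bd 71]
D1: mem[0x10..0x11] <- [57 bd]
D2: mem[0x07..0x08] <- [bd 30]
D3: mem[0x13..0x16] <- [7e 1d 4e 80]
query mem[0x0b]=0x1d, mem[0x14]=0x1d, mem[0x10]=0x57, mem[0x07]=0xbd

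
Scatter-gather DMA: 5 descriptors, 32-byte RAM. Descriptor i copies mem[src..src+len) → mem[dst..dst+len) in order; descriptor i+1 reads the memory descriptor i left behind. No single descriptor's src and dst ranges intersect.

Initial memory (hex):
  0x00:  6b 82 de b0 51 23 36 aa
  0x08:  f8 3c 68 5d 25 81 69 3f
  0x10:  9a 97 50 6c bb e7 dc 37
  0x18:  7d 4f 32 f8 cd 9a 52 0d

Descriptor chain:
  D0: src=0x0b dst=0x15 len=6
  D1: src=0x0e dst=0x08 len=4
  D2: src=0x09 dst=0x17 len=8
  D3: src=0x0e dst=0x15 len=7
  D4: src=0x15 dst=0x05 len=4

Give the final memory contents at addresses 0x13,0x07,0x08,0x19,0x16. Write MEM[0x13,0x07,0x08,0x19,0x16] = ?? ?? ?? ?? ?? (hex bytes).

MEM[0x13,0x07,0x08,0x19,0x16] = 6c 9a 97 50 3f

[0] 0x0b->0x15 len=6 : 5d 25 81 69 3f 9a
[1] 0x0e->0x08 len=4 : 69 3f 9a 97
[2] 0x09->0x17 len=8 : 3f 9a 97 25 81 69 3f 9a
[3] 0x0e->0x15 len=7 : 69 3f 9a 97 50 6c bb
[4] 0x15->0x05 len=4 : 69 3f 9a 97
query mem[0x13]=0x6c, mem[0x07]=0x9a, mem[0x08]=0x97, mem[0x19]=0x50, mem[0x16]=0x3f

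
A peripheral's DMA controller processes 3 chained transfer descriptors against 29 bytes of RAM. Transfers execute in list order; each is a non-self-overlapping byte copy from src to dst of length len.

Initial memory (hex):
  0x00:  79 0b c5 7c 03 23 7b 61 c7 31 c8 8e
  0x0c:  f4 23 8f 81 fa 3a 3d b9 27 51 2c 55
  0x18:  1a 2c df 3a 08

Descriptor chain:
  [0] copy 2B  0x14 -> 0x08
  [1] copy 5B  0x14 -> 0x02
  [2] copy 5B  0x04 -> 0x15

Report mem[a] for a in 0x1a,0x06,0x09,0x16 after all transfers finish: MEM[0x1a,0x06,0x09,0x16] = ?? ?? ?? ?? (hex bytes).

#0 dst[0x08+2] := {0x27,0x51}
#1 dst[0x02+5] := {0x27,0x51,0x2c,0x55,0x1a}
#2 dst[0x15+5] := {0x2c,0x55,0x1a,0x61,0x27}
query mem[0x1a]=0xdf, mem[0x06]=0x1a, mem[0x09]=0x51, mem[0x16]=0x55

MEM[0x1a,0x06,0x09,0x16] = df 1a 51 55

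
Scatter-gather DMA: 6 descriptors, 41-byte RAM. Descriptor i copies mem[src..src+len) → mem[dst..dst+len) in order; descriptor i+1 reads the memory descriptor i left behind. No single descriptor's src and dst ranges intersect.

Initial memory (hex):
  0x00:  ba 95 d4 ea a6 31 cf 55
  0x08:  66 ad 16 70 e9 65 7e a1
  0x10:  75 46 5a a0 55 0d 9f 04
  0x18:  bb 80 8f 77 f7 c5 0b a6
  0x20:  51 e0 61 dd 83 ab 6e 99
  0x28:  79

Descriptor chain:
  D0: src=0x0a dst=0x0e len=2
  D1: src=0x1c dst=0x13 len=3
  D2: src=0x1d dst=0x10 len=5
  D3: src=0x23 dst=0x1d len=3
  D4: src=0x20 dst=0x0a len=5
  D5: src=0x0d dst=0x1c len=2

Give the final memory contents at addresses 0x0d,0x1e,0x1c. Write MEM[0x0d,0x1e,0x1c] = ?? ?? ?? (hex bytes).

[0] 0x0a->0x0e len=2 : 16 70
[1] 0x1c->0x13 len=3 : f7 c5 0b
[2] 0x1d->0x10 len=5 : c5 0b a6 51 e0
[3] 0x23->0x1d len=3 : dd 83 ab
[4] 0x20->0x0a len=5 : 51 e0 61 dd 83
[5] 0x0d->0x1c len=2 : dd 83
query mem[0x0d]=0xdd, mem[0x1e]=0x83, mem[0x1c]=0xdd

MEM[0x0d,0x1e,0x1c] = dd 83 dd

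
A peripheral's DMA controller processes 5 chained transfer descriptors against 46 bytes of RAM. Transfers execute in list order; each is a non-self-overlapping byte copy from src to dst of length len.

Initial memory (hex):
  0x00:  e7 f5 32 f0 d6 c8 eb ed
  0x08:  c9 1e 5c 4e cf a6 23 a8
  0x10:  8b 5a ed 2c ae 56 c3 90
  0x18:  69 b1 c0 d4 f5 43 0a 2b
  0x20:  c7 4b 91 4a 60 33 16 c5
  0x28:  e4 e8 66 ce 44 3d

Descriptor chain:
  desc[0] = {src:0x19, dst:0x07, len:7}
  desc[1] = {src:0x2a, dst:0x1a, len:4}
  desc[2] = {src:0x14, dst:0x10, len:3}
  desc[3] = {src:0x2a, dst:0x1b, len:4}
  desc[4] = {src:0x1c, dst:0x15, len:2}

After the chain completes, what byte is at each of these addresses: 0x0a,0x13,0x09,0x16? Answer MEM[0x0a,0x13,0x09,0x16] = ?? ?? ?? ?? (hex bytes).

#0 dst[0x07+7] := {0xb1,0xc0,0xd4,0xf5,0x43,0x0a,0x2b}
#1 dst[0x1a+4] := {0x66,0xce,0x44,0x3d}
#2 dst[0x10+3] := {0xae,0x56,0xc3}
#3 dst[0x1b+4] := {0x66,0xce,0x44,0x3d}
#4 dst[0x15+2] := {0xce,0x44}
query mem[0x0a]=0xf5, mem[0x13]=0x2c, mem[0x09]=0xd4, mem[0x16]=0x44

MEM[0x0a,0x13,0x09,0x16] = f5 2c d4 44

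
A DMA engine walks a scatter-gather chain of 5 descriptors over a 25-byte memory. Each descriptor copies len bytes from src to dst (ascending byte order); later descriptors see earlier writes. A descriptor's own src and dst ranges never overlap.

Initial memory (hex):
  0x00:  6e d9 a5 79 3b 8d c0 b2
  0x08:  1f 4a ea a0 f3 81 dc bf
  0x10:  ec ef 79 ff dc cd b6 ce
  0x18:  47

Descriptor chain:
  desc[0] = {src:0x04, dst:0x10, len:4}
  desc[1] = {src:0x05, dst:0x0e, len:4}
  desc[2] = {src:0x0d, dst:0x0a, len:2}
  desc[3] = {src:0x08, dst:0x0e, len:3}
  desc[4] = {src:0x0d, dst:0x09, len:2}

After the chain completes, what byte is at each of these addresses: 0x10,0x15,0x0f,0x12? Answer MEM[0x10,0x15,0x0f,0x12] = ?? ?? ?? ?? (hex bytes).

MEM[0x10,0x15,0x0f,0x12] = 81 cd 4a c0

D0: mem[0x10..0x13] <- [3b 8d c0 b2]
D1: mem[0x0e..0x11] <- [8d c0 b2 1f]
D2: mem[0x0a..0x0b] <- [81 8d]
D3: mem[0x0e..0x10] <- [1f 4a 81]
D4: mem[0x09..0x0a] <- [81 1f]
query mem[0x10]=0x81, mem[0x15]=0xcd, mem[0x0f]=0x4a, mem[0x12]=0xc0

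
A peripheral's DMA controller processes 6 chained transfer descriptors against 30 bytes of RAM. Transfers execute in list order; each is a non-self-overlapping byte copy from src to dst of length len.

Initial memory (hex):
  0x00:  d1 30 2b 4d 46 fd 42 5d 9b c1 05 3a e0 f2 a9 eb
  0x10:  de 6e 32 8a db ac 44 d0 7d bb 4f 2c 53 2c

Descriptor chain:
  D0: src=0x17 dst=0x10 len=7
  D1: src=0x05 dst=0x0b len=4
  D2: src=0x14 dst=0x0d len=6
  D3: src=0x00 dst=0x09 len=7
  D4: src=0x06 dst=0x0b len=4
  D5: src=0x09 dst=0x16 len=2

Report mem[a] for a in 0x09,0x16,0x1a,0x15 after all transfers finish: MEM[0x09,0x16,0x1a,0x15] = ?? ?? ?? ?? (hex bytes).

MEM[0x09,0x16,0x1a,0x15] = d1 d1 4f 53

  after D0: wrote 7B at 0x10 = d07dbb4f2c532c
  after D1: wrote 4B at 0x0b = fd425d9b
  after D2: wrote 6B at 0x0d = 2c532cd07dbb
  after D3: wrote 7B at 0x09 = d1302b4d46fd42
  after D4: wrote 4B at 0x0b = 425d9bd1
  after D5: wrote 2B at 0x16 = d130
query mem[0x09]=0xd1, mem[0x16]=0xd1, mem[0x1a]=0x4f, mem[0x15]=0x53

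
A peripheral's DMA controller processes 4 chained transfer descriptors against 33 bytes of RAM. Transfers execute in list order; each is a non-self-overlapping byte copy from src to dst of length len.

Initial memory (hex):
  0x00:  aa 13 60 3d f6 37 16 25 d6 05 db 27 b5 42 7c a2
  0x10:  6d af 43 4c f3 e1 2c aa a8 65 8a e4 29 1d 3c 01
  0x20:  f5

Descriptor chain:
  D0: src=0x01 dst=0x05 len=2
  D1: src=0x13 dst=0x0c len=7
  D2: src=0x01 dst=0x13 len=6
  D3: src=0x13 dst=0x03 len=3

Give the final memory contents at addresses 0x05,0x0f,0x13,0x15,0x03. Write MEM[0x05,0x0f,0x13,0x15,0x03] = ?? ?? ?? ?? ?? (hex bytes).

MEM[0x05,0x0f,0x13,0x15,0x03] = 3d 2c 13 3d 13

#0 dst[0x05+2] := {0x13,0x60}
#1 dst[0x0c+7] := {0x4c,0xf3,0xe1,0x2c,0xaa,0xa8,0x65}
#2 dst[0x13+6] := {0x13,0x60,0x3d,0xf6,0x13,0x60}
#3 dst[0x03+3] := {0x13,0x60,0x3d}
query mem[0x05]=0x3d, mem[0x0f]=0x2c, mem[0x13]=0x13, mem[0x15]=0x3d, mem[0x03]=0x13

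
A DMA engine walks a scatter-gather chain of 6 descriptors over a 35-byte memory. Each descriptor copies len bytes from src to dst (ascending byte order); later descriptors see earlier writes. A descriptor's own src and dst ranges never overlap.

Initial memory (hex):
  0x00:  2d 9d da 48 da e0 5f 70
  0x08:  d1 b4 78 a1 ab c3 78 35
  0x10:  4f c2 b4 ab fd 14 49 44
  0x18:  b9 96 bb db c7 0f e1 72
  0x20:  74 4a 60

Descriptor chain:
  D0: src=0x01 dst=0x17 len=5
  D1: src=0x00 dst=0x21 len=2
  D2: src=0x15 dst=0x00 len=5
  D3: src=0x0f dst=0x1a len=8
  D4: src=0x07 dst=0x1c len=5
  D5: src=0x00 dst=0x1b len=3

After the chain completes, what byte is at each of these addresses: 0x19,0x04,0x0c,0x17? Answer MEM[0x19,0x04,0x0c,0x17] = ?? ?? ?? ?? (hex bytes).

MEM[0x19,0x04,0x0c,0x17] = 48 48 ab 9d

[0] 0x01->0x17 len=5 : 9d da 48 da e0
[1] 0x00->0x21 len=2 : 2d 9d
[2] 0x15->0x00 len=5 : 14 49 9d da 48
[3] 0x0f->0x1a len=8 : 35 4f c2 b4 ab fd 14 49
[4] 0x07->0x1c len=5 : 70 d1 b4 78 a1
[5] 0x00->0x1b len=3 : 14 49 9d
query mem[0x19]=0x48, mem[0x04]=0x48, mem[0x0c]=0xab, mem[0x17]=0x9d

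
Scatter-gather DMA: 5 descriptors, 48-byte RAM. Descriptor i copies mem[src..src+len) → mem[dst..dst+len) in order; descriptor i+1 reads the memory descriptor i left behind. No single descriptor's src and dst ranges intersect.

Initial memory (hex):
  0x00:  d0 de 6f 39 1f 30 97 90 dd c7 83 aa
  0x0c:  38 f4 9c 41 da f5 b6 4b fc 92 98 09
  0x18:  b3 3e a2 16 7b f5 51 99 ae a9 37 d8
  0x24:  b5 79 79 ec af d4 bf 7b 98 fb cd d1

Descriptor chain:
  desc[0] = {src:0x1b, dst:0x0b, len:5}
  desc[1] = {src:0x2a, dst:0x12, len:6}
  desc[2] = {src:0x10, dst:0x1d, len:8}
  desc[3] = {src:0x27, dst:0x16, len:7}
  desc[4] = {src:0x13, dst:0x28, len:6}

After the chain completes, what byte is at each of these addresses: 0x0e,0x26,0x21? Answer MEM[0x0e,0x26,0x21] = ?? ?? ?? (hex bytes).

MEM[0x0e,0x26,0x21] = 51 79 98

  after D0: wrote 5B at 0x0b = 167bf55199
  after D1: wrote 6B at 0x12 = bf7b98fbcdd1
  after D2: wrote 8B at 0x1d = daf5bf7b98fbcdd1
  after D3: wrote 7B at 0x16 = ecafd4bf7b98fb
  after D4: wrote 6B at 0x28 = 7b98fbecafd4
query mem[0x0e]=0x51, mem[0x26]=0x79, mem[0x21]=0x98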